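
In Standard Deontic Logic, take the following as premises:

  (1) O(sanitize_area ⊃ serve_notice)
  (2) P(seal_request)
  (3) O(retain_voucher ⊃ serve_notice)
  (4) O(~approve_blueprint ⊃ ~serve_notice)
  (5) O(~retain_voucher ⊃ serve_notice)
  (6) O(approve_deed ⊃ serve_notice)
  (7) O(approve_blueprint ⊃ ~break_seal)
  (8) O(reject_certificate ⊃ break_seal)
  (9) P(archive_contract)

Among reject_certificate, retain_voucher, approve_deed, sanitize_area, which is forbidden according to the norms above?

Premises 5 and 3 are O(~retain_voucher ⊃ serve_notice) and O(retain_voucher ⊃ serve_notice); every ideal world satisfies ~retain_voucher or retain_voucher, so in either case serve_notice holds — hence O(serve_notice).
Premise 4, O(~approve_blueprint ⊃ ~serve_notice), contraposes to O(serve_notice ⊃ approve_blueprint); with O(serve_notice) we get O(approve_blueprint).
With premise 7, O(approve_blueprint ⊃ ~break_seal), the K-axiom yields O(~break_seal).
Premise 8, O(reject_certificate ⊃ break_seal), contraposes to O(~break_seal ⊃ ~reject_certificate); with O(~break_seal) we get O(~reject_certificate).
So O(~reject_certificate) holds, i.e. reject_certificate is forbidden. None of the other listed options is forbidden under the premises.

reject_certificate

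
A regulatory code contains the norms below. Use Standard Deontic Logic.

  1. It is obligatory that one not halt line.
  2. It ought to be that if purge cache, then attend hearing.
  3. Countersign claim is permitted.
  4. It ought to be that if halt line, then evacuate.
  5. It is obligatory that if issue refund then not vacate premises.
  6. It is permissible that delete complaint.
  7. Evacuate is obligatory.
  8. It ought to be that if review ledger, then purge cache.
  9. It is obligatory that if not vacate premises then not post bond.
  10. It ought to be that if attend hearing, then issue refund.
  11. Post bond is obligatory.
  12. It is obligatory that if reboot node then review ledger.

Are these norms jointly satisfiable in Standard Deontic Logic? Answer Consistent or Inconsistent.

Consistent

Premise 4 is O(halt_line → evacuate); even if O(evacuate) held, inferring O(halt_line) would be affirming the consequent — invalid.
So O(halt_line) is not derivable, and the apparent clash with O(¬halt_line) does not arise.
A world satisfying every obligation exists (e.g. attend_hearing=false, countersign_claim=false, delete_complaint=false, evacuate=true, halt_line=false, issue_refund=false, post_bond=true, purge_cache=false, reboot_node=false, review_ledger=false, vacate_premises=true); no atom is both obligatory and forbidden, so the set is consistent.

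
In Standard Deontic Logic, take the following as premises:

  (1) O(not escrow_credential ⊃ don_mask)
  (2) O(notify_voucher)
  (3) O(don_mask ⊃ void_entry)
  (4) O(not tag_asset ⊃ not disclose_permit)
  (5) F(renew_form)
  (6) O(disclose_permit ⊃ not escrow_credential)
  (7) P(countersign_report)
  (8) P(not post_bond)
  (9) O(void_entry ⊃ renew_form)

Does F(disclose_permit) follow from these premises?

Yes

Premise 5 is F(renew_form), i.e. O(not renew_form).
Premise 9, O(void_entry ⊃ renew_form), contraposes to O(not renew_form ⊃ not void_entry); with O(not renew_form) we get O(not void_entry).
Premise 3 is O(don_mask ⊃ void_entry); contrapositively O(not void_entry ⊃ not don_mask). Since O(not void_entry) holds, K gives O(not don_mask).
Premise 1 is O(not escrow_credential ⊃ don_mask); contrapositively O(not don_mask ⊃ escrow_credential). Since O(not don_mask) holds, K gives O(escrow_credential).
The contrapositive of premise 6 (O(disclose_permit ⊃ not escrow_credential)) is O(escrow_credential ⊃ not disclose_permit), and O(escrow_credential) is already established, so O(not disclose_permit).
Premises 2, 4, 7, 8 do not contribute to this derivation.
So O(not disclose_permit) holds, i.e. F(disclose_permit). The claim follows.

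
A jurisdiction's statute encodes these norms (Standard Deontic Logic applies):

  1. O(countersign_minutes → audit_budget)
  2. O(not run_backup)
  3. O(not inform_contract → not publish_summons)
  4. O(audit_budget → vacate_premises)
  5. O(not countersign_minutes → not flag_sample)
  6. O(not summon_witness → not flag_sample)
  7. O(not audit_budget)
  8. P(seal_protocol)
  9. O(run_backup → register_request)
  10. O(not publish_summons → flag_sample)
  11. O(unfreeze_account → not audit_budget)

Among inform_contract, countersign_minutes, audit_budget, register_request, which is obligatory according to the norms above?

inform_contract

Premise 7 gives O(not audit_budget).
Premise 1, O(countersign_minutes → audit_budget), contraposes to O(not audit_budget → not countersign_minutes); with O(not audit_budget) we get O(not countersign_minutes).
Premise 5 is O(not countersign_minutes → not flag_sample); since O(not countersign_minutes), deontic closure gives O(not flag_sample).
The contrapositive of premise 10 (O(not publish_summons → flag_sample)) is O(not flag_sample → publish_summons), and O(not flag_sample) is already established, so O(publish_summons).
Premise 3, O(not inform_contract → not publish_summons), contraposes to O(publish_summons → inform_contract); with O(publish_summons) we get O(inform_contract).
So O(inform_contract) holds — inform_contract is obligatory. None of the other listed options is made obligatory by any chain of premises.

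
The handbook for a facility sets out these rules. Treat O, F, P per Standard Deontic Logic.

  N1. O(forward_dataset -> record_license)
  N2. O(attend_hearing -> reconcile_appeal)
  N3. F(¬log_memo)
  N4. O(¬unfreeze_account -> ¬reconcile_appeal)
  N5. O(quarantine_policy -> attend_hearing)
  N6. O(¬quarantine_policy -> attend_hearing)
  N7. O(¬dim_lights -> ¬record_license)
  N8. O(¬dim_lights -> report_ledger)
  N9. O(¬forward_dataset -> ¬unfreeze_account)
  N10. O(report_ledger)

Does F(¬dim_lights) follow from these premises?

Yes

Premises 5 and 6 cover both cases: O(quarantine_policy -> attend_hearing) and O(¬quarantine_policy -> attend_hearing). Since quarantine_policy ∨ ¬quarantine_policy is a tautology, O(attend_hearing) follows.
Premise 2 is O(attend_hearing -> reconcile_appeal); since O(attend_hearing), deontic closure gives O(reconcile_appeal).
Premise 4, O(¬unfreeze_account -> ¬reconcile_appeal), contraposes to O(reconcile_appeal -> unfreeze_account); with O(reconcile_appeal) we get O(unfreeze_account).
Premise 9, O(¬forward_dataset -> ¬unfreeze_account), contraposes to O(unfreeze_account -> forward_dataset); with O(unfreeze_account) we get O(forward_dataset).
From O(forward_dataset) and premise 1, O(forward_dataset -> record_license), we obtain O(record_license).
Premise 7, O(¬dim_lights -> ¬record_license), contraposes to O(record_license -> dim_lights); with O(record_license) we get O(dim_lights).
Premises 3, 8, 10 do not contribute to this derivation.
So O(dim_lights) holds, i.e. F(¬dim_lights). The claim follows.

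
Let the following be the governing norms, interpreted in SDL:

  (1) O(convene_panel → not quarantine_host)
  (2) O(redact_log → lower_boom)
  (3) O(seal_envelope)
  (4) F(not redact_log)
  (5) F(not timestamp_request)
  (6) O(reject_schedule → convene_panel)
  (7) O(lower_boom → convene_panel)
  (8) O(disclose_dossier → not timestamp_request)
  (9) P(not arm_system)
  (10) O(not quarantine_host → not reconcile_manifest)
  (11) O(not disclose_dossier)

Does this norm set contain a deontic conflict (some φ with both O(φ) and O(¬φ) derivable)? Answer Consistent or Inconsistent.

Consistent

Premise 8 is O(disclose_dossier → not timestamp_request), but O(disclose_dossier) is not derivable from the premises, so it does not yield O(not timestamp_request).
So O(not timestamp_request) is not derivable, and the apparent clash with O(timestamp_request) does not arise.
A world satisfying every obligation exists (e.g. arm_system=false, convene_panel=true, disclose_dossier=false, lower_boom=true, quarantine_host=false, reconcile_manifest=false, redact_log=true, reject_schedule=false, seal_envelope=true, timestamp_request=true); no atom is both obligatory and forbidden, so the set is consistent.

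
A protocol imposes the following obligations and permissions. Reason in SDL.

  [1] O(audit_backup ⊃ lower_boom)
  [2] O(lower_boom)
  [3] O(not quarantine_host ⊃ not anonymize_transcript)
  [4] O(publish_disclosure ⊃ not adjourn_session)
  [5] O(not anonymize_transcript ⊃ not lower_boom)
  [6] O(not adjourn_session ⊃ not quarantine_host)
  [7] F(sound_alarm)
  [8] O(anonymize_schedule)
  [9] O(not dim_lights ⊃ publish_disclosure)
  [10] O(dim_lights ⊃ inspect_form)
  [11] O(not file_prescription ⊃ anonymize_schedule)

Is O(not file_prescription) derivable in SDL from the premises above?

No

Premise 11 is O(not file_prescription ⊃ anonymize_schedule); even if O(anonymize_schedule) held, inferring O(not file_prescription) would be affirming the consequent — invalid.
No other premise forces O(not file_prescription). An ideal world satisfying every premise can still have not file_prescription false, so O(not file_prescription) is not derivable.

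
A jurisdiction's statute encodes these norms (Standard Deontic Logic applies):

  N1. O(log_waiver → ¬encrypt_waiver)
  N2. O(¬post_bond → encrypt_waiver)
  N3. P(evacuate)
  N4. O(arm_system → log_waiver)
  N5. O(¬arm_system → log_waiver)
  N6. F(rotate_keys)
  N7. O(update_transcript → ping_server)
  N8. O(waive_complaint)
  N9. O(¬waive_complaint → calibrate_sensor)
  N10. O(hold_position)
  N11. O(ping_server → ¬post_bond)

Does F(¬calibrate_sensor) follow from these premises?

No

Premise 9 is O(¬waive_complaint → calibrate_sensor), but O(¬waive_complaint) is not derivable from the premises, so it does not yield O(calibrate_sensor).
No other premise forces O(calibrate_sensor). An ideal world satisfying every premise can still have ¬calibrate_sensor true, so F(¬calibrate_sensor) is not derivable.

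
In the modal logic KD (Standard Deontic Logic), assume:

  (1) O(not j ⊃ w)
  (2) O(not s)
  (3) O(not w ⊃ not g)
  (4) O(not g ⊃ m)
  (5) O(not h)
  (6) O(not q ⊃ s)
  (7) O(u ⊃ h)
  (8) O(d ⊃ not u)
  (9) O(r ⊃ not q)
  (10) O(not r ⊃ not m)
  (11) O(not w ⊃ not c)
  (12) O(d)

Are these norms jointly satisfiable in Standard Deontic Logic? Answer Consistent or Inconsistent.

Premise 7 is O(u ⊃ h), but O(u) is not derivable from the premises, so it does not yield O(h).
So O(h) is not derivable, and the apparent clash with O(not h) does not arise.
A world satisfying every obligation exists (e.g. c=false, d=true, g=true, h=false, j=false, m=false, q=true, r=false, s=false, u=false, w=true); no atom is both obligatory and forbidden, so the set is consistent.

Consistent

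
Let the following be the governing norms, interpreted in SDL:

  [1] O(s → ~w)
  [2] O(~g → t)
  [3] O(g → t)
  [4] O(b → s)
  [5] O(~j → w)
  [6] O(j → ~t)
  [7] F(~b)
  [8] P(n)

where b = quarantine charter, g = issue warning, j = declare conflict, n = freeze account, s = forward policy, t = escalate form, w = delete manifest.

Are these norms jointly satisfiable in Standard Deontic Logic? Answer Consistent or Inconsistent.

Inconsistent

By case analysis on g: premise 3 gives O(g → t) and premise 2 gives O(~g → t), so O(t) either way.
Premise 6 is O(j → ~t); contrapositively O(t → ~j). Since O(t) holds, K gives O(~j).
From O(~j) and premise 5, O(~j → w), we obtain O(w).
The contrapositive of premise 1 (O(s → ~w)) is O(w → ~s), and O(w) is already established, so O(~s).
The contrapositive of premise 4 (O(b → s)) is O(~s → ~b), and O(~s) is already established, so O(~b).
Yet premise 7 is F(~b), i.e. O(b).
We now have both O(~b) and O(b) — b is simultaneously obligatory and forbidden, violating the D-axiom.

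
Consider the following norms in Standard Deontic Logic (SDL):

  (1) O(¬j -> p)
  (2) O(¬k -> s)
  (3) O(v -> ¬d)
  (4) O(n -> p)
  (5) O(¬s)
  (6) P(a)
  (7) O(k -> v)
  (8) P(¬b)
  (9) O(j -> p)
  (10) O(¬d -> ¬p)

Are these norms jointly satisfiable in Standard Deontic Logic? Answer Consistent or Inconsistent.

Premises 1 and 9 cover both cases: O(¬j -> p) and O(j -> p). Since ¬j ∨ j is a tautology, O(p) follows.
The contrapositive of premise 10 (O(¬d -> ¬p)) is O(p -> d), and O(p) is already established, so O(d).
Premise 3 is O(v -> ¬d); contrapositively O(d -> ¬v). Since O(d) holds, K gives O(¬v).
Premise 7, O(k -> v), contraposes to O(¬v -> ¬k); with O(¬v) we get O(¬k).
Applying K to premise 2 (O(¬k -> s)) and O(¬k) yields O(s).
But premise 5 directly asserts O(¬s).
We now have both O(s) and O(¬s) — s is simultaneously obligatory and forbidden, violating the D-axiom.

Inconsistent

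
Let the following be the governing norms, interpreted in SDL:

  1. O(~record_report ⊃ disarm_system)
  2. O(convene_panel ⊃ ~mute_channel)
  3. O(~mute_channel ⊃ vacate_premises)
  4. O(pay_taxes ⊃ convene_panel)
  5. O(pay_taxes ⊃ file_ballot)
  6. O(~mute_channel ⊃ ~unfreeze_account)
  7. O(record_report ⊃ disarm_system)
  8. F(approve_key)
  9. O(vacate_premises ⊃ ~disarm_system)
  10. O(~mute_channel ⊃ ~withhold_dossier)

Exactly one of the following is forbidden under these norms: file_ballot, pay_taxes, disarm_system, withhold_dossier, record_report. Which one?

pay_taxes

By case analysis on ~record_report: premise 1 gives O(~record_report ⊃ disarm_system) and premise 7 gives O(record_report ⊃ disarm_system), so O(disarm_system) either way.
The contrapositive of premise 9 (O(vacate_premises ⊃ ~disarm_system)) is O(disarm_system ⊃ ~vacate_premises), and O(disarm_system) is already established, so O(~vacate_premises).
Premise 3 is O(~mute_channel ⊃ vacate_premises); contrapositively O(~vacate_premises ⊃ mute_channel). Since O(~vacate_premises) holds, K gives O(mute_channel).
The contrapositive of premise 2 (O(convene_panel ⊃ ~mute_channel)) is O(mute_channel ⊃ ~convene_panel), and O(mute_channel) is already established, so O(~convene_panel).
The contrapositive of premise 4 (O(pay_taxes ⊃ convene_panel)) is O(~convene_panel ⊃ ~pay_taxes), and O(~convene_panel) is already established, so O(~pay_taxes).
So O(~pay_taxes) holds, i.e. pay_taxes is forbidden. None of the other listed options is forbidden under the premises.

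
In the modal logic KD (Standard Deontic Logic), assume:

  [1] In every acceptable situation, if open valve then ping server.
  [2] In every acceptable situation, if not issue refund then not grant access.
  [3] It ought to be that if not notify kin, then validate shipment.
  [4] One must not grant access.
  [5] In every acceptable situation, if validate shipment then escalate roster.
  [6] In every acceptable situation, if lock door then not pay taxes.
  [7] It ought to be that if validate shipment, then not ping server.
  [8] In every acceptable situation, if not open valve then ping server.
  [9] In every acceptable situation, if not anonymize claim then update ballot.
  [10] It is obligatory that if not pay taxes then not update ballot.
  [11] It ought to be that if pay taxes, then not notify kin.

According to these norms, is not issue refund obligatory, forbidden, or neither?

Neither

Premise 2 is O(¬issue_refund → ¬grant_access); even if O(¬grant_access) held, inferring O(¬issue_refund) would be affirming the consequent — invalid.
No premise or chain of K-axiom applications forces O(¬issue_refund), and none forces O(issue_refund). So ¬issue_refund is neither obligatory nor forbidden under these norms.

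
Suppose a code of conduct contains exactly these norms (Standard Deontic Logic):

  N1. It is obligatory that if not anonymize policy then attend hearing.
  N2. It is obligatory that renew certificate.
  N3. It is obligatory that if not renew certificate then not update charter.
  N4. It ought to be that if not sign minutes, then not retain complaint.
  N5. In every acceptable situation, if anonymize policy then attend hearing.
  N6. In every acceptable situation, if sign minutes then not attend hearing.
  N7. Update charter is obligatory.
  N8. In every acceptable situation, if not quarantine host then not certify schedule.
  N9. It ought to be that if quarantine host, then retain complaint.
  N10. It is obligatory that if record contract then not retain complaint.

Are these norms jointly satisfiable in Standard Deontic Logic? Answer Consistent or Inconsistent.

Consistent

Premise 3 is O(¬renew_certificate → ¬update_charter), but O(¬renew_certificate) is not derivable from the premises, so it does not yield O(¬update_charter).
So O(¬update_charter) is not derivable, and the apparent clash with O(update_charter) does not arise.
A world satisfying every obligation exists (e.g. anonymize_policy=false, attend_hearing=true, certify_schedule=false, quarantine_host=false, record_contract=false, renew_certificate=true, retain_complaint=false, sign_minutes=false, update_charter=true); no atom is both obligatory and forbidden, so the set is consistent.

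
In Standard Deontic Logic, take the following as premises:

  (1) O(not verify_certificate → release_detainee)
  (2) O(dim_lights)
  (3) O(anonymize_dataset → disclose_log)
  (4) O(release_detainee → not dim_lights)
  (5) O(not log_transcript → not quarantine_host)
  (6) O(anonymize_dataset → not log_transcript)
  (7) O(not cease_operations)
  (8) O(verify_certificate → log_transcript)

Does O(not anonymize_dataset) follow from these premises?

From premise 2 we have O(dim_lights).
Premise 4, O(release_detainee → not dim_lights), contraposes to O(dim_lights → not release_detainee); with O(dim_lights) we get O(not release_detainee).
Premise 1 is O(not verify_certificate → release_detainee); contrapositively O(not release_detainee → verify_certificate). Since O(not release_detainee) holds, K gives O(verify_certificate).
Premise 8 is O(verify_certificate → log_transcript); since O(verify_certificate), deontic closure gives O(log_transcript).
Premise 6 is O(anonymize_dataset → not log_transcript); contrapositively O(log_transcript → not anonymize_dataset). Since O(log_transcript) holds, K gives O(not anonymize_dataset).
Premises 3, 5, 7 do not contribute to this derivation.
So O(not anonymize_dataset) follows.

Yes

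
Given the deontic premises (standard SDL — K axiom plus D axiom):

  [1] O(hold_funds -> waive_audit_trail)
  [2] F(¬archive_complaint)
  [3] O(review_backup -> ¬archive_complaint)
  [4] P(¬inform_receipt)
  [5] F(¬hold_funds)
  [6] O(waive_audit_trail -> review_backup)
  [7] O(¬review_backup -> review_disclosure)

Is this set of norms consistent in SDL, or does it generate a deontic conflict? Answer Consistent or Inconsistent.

Inconsistent

F(¬hold_funds) at premise 5 means O(hold_funds).
Applying K to premise 1 (O(hold_funds -> waive_audit_trail)) and O(hold_funds) yields O(waive_audit_trail).
With premise 6, O(waive_audit_trail -> review_backup), the K-axiom yields O(review_backup).
From O(review_backup) and premise 3, O(review_backup -> ¬archive_complaint), we obtain O(¬archive_complaint).
However, F(¬archive_complaint) at premise 2 amounts to O(archive_complaint).
We now have both O(¬archive_complaint) and O(archive_complaint) — archive_complaint is simultaneously obligatory and forbidden, violating the D-axiom.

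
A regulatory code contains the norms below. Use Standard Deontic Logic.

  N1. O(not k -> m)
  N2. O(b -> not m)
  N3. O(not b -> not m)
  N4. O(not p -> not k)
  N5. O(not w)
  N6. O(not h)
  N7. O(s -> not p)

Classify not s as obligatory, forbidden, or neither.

Obligatory

Premises 3 and 2 cover both cases: O(not b -> not m) and O(b -> not m). Since not b ∨ b is a tautology, O(not m) follows.
The contrapositive of premise 1 (O(not k -> m)) is O(not m -> k), and O(not m) is already established, so O(k).
The contrapositive of premise 4 (O(not p -> not k)) is O(k -> p), and O(k) is already established, so O(p).
Premise 7 is O(s -> not p); contrapositively O(p -> not s). Since O(p) holds, K gives O(not s).
Premises 5, 6 do not contribute to this derivation.
Hence not s is obligatory.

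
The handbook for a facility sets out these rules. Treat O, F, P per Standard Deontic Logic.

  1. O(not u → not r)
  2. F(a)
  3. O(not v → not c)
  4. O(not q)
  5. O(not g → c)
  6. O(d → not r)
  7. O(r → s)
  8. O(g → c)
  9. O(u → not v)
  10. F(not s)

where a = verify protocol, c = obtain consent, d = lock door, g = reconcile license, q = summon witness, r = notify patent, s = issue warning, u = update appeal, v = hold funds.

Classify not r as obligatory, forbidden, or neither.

Obligatory

Premises 5 and 8 are O(not g → c) and O(g → c); every ideal world satisfies not g or g, so in either case c holds — hence O(c).
The contrapositive of premise 3 (O(not v → not c)) is O(c → v), and O(c) is already established, so O(v).
Premise 9, O(u → not v), contraposes to O(v → not u); with O(v) we get O(not u).
From O(not u) and premise 1, O(not u → not r), we obtain O(not r).
Premises 2, 4, 6, 7, 10 do not contribute to this derivation.
Hence not r is obligatory.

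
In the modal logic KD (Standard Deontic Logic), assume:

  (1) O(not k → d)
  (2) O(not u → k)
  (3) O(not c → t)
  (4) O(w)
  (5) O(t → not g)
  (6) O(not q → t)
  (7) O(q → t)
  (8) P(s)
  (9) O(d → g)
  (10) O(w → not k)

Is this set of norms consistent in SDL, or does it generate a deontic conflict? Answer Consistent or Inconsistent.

Inconsistent

Premises 6 and 7 are O(not q → t) and O(q → t); every ideal world satisfies not q or q, so in either case t holds — hence O(t).
With premise 5, O(t → not g), the K-axiom yields O(not g).
The contrapositive of premise 9 (O(d → g)) is O(not g → not d), and O(not g) is already established, so O(not d).
Premise 1 is O(not k → d); contrapositively O(not d → k). Since O(not d) holds, K gives O(k).
The contrapositive of premise 10 (O(w → not k)) is O(k → not w), and O(k) is already established, so O(not w).
But premise 4 directly asserts O(w).
We now have both O(not w) and O(w) — w is simultaneously obligatory and forbidden, violating the D-axiom.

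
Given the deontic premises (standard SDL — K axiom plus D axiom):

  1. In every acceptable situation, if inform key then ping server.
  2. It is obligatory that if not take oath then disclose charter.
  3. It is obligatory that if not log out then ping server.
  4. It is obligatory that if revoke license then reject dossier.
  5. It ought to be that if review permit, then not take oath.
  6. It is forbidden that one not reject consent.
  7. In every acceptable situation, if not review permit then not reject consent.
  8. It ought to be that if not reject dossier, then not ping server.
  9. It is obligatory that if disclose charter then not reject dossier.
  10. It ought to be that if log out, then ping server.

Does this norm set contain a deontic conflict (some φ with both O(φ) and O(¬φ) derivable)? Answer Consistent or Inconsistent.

Inconsistent

By case analysis on log_out: premise 10 gives O(log_out → ping_server) and premise 3 gives O(¬log_out → ping_server), so O(ping_server) either way.
Premise 8 is O(¬reject_dossier → ¬ping_server); contrapositively O(ping_server → reject_dossier). Since O(ping_server) holds, K gives O(reject_dossier).
The contrapositive of premise 9 (O(disclose_charter → ¬reject_dossier)) is O(reject_dossier → ¬disclose_charter), and O(reject_dossier) is already established, so O(¬disclose_charter).
Premise 2, O(¬take_oath → disclose_charter), contraposes to O(¬disclose_charter → take_oath); with O(¬disclose_charter) we get O(take_oath).
Premise 5, O(review_permit → ¬take_oath), contraposes to O(take_oath → ¬review_permit); with O(take_oath) we get O(¬review_permit).
Applying K to premise 7 (O(¬review_permit → ¬reject_consent)) and O(¬review_permit) yields O(¬reject_consent).
Yet premise 6 is F(¬reject_consent), i.e. O(reject_consent).
We now have both O(¬reject_consent) and O(reject_consent) — reject_consent is simultaneously obligatory and forbidden, violating the D-axiom.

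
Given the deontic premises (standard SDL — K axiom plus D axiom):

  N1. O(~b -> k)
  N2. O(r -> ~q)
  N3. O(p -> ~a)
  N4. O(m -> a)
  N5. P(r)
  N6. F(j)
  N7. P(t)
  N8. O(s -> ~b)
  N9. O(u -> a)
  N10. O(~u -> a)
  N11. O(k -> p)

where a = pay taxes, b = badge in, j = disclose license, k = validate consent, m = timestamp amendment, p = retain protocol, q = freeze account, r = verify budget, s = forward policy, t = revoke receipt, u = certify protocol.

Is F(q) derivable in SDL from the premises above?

No

Premise 2 is O(r -> ~q), but O(r) is not derivable from the premises (the permission P(r) asserts only ~O(~r), not O(r)), so it does not yield O(~q).
No other premise forces O(~q). An ideal world satisfying every premise can still have q true, so F(q) is not derivable.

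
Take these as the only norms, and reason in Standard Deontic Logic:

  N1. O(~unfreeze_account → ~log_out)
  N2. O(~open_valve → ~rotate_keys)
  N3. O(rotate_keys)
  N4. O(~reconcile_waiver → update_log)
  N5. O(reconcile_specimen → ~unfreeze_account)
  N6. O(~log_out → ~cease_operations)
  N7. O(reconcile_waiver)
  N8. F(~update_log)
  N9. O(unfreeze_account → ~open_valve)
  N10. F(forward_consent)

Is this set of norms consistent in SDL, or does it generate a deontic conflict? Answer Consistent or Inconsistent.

Consistent

Premise 4 is O(~reconcile_waiver → update_log); even if O(update_log) held, inferring O(~reconcile_waiver) would be affirming the consequent — invalid.
So O(~reconcile_waiver) is not derivable, and the apparent clash with O(reconcile_waiver) does not arise.
A world satisfying every obligation exists (e.g. cease_operations=false, forward_consent=false, log_out=false, open_valve=true, reconcile_specimen=false, reconcile_waiver=true, rotate_keys=true, unfreeze_account=false, update_log=true); no atom is both obligatory and forbidden, so the set is consistent.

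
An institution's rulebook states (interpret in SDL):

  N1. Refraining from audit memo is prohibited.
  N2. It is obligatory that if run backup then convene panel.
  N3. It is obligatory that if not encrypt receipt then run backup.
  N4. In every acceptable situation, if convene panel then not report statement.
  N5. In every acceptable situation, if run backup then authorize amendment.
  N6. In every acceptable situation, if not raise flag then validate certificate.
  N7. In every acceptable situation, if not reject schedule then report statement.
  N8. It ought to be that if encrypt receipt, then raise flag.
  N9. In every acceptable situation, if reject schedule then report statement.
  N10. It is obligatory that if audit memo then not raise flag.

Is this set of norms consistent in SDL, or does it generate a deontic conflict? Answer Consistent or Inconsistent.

By case analysis on ¬reject_schedule: premise 7 gives O(¬reject_schedule → report_statement) and premise 9 gives O(reject_schedule → report_statement), so O(report_statement) either way.
The contrapositive of premise 4 (O(convene_panel → ¬report_statement)) is O(report_statement → ¬convene_panel), and O(report_statement) is already established, so O(¬convene_panel).
The contrapositive of premise 2 (O(run_backup → convene_panel)) is O(¬convene_panel → ¬run_backup), and O(¬convene_panel) is already established, so O(¬run_backup).
Premise 3 is O(¬encrypt_receipt → run_backup); contrapositively O(¬run_backup → encrypt_receipt). Since O(¬run_backup) holds, K gives O(encrypt_receipt).
From O(encrypt_receipt) and premise 8, O(encrypt_receipt → raise_flag), we obtain O(raise_flag).
Premise 10, O(audit_memo → ¬raise_flag), contraposes to O(raise_flag → ¬audit_memo); with O(raise_flag) we get O(¬audit_memo).
However, F(¬audit_memo) at premise 1 amounts to O(audit_memo).
We now have both O(¬audit_memo) and O(audit_memo) — audit_memo is simultaneously obligatory and forbidden, violating the D-axiom.

Inconsistent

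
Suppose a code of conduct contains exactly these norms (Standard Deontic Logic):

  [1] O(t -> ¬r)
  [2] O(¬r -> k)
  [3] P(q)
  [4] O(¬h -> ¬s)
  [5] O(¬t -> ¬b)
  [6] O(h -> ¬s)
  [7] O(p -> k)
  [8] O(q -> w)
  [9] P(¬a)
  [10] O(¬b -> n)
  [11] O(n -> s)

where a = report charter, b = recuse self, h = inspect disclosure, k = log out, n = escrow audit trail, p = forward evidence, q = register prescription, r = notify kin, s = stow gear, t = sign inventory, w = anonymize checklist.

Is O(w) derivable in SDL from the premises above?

No

Premise 8 is O(q -> w), but O(q) is not derivable from the premises (the permission P(q) asserts only ¬O(¬q), not O(q)), so it does not yield O(w).
No other premise forces O(w). An ideal world satisfying every premise can still have w false, so O(w) is not derivable.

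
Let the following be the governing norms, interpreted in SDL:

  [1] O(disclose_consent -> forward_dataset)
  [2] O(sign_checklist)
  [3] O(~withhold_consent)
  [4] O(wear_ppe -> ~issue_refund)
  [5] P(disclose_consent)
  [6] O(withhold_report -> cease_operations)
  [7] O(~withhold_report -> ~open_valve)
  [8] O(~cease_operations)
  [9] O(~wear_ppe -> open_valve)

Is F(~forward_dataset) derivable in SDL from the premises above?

Premise 1 is O(disclose_consent -> forward_dataset), but O(disclose_consent) is not derivable from the premises (the permission P(disclose_consent) asserts only ~O(~disclose_consent), not O(disclose_consent)), so it does not yield O(forward_dataset).
No other premise forces O(forward_dataset). An ideal world satisfying every premise can still have ~forward_dataset true, so F(~forward_dataset) is not derivable.

No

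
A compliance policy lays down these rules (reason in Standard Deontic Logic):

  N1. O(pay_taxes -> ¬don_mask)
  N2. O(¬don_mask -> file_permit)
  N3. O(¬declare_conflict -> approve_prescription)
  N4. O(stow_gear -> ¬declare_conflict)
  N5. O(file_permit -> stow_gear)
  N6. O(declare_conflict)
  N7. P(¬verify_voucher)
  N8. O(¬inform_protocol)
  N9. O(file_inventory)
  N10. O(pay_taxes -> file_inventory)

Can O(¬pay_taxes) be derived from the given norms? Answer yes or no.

Yes

Premise 6 gives O(declare_conflict).
Premise 4 is O(stow_gear -> ¬declare_conflict); contrapositively O(declare_conflict -> ¬stow_gear). Since O(declare_conflict) holds, K gives O(¬stow_gear).
The contrapositive of premise 5 (O(file_permit -> stow_gear)) is O(¬stow_gear -> ¬file_permit), and O(¬stow_gear) is already established, so O(¬file_permit).
Premise 2 is O(¬don_mask -> file_permit); contrapositively O(¬file_permit -> don_mask). Since O(¬file_permit) holds, K gives O(don_mask).
Premise 1, O(pay_taxes -> ¬don_mask), contraposes to O(don_mask -> ¬pay_taxes); with O(don_mask) we get O(¬pay_taxes).
Premises 3, 7, 8, 9, 10 do not contribute to this derivation.
So O(¬pay_taxes) follows.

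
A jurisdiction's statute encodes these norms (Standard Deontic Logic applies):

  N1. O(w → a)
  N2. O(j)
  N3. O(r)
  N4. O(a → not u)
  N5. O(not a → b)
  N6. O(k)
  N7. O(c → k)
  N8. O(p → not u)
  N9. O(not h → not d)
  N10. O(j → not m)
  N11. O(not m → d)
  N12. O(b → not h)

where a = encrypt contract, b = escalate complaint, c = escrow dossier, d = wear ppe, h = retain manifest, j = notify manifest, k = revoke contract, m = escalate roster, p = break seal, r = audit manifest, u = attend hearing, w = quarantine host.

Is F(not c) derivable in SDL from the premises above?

No

Premise 7 is O(c → k); even if O(k) held, inferring O(c) would be affirming the consequent — invalid.
No other premise forces O(c). An ideal world satisfying every premise can still have not c true, so F(not c) is not derivable.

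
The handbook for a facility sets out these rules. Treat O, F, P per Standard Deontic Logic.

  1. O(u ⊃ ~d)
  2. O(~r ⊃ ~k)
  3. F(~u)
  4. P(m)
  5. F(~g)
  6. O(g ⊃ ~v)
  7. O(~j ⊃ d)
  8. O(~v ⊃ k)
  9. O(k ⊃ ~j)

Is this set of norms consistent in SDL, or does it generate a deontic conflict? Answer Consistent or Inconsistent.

Inconsistent

F(~u) at premise 3 means O(u).
Premise 1 is O(u ⊃ ~d); since O(u), deontic closure gives O(~d).
Premise 7, O(~j ⊃ d), contraposes to O(~d ⊃ j); with O(~d) we get O(j).
Premise 9 is O(k ⊃ ~j); contrapositively O(j ⊃ ~k). Since O(j) holds, K gives O(~k).
Premise 8, O(~v ⊃ k), contraposes to O(~k ⊃ v); with O(~k) we get O(v).
Premise 6, O(g ⊃ ~v), contraposes to O(v ⊃ ~g); with O(v) we get O(~g).
But premise 5, F(~g), means O(g).
We now have both O(~g) and O(g) — g is simultaneously obligatory and forbidden, violating the D-axiom.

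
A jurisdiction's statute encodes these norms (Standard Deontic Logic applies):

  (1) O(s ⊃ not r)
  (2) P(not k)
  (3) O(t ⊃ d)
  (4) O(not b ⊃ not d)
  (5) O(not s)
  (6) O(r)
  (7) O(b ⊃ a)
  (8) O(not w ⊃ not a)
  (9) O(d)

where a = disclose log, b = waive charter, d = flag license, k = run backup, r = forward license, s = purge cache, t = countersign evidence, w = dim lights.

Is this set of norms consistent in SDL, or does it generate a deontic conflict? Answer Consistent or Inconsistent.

Premise 1 is O(s ⊃ not r), but O(s) is not derivable from the premises, so it does not yield O(not r).
So O(not r) is not derivable, and the apparent clash with O(r) does not arise.
A world satisfying every obligation exists (e.g. a=true, b=true, d=true, k=false, r=true, s=false, t=false, w=true); no atom is both obligatory and forbidden, so the set is consistent.

Consistent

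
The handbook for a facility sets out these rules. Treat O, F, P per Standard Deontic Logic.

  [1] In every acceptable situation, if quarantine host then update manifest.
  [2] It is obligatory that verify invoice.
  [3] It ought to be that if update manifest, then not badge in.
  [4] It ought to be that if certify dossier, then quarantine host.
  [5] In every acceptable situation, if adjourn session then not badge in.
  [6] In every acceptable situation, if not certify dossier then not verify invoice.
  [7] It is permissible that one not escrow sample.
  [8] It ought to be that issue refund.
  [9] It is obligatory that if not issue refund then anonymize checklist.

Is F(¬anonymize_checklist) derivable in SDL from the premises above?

Premise 9 is O(¬issue_refund → anonymize_checklist), but O(¬issue_refund) is not derivable from the premises, so it does not yield O(anonymize_checklist).
No other premise forces O(anonymize_checklist). An ideal world satisfying every premise can still have ¬anonymize_checklist true, so F(¬anonymize_checklist) is not derivable.

No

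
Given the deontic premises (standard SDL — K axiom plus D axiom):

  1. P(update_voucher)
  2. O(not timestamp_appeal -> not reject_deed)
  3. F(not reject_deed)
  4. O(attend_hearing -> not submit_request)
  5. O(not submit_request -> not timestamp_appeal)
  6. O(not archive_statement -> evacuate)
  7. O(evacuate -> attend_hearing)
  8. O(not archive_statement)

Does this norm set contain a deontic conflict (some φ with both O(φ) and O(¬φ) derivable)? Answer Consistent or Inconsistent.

Premise 3, F(not reject_deed), is equivalent to O(reject_deed).
Premise 2 is O(not timestamp_appeal -> not reject_deed); contrapositively O(reject_deed -> timestamp_appeal). Since O(reject_deed) holds, K gives O(timestamp_appeal).
Premise 5, O(not submit_request -> not timestamp_appeal), contraposes to O(timestamp_appeal -> submit_request); with O(timestamp_appeal) we get O(submit_request).
Premise 4 is O(attend_hearing -> not submit_request); contrapositively O(submit_request -> not attend_hearing). Since O(submit_request) holds, K gives O(not attend_hearing).
Premise 7, O(evacuate -> attend_hearing), contraposes to O(not attend_hearing -> not evacuate); with O(not attend_hearing) we get O(not evacuate).
Premise 6, O(not archive_statement -> evacuate), contraposes to O(not evacuate -> archive_statement); with O(not evacuate) we get O(archive_statement).
But premise 8 directly asserts O(not archive_statement).
We now have both O(archive_statement) and O(not archive_statement) — archive_statement is simultaneously obligatory and forbidden, violating the D-axiom.

Inconsistent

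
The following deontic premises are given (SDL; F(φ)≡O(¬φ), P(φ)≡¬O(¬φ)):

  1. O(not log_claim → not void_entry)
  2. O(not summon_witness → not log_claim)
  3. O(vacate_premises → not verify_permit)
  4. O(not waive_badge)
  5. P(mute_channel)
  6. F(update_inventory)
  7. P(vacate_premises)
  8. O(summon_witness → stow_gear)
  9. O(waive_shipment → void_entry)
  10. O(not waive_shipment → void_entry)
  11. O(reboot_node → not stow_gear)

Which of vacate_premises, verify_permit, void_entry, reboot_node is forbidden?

Premises 10 and 9 are O(not waive_shipment → void_entry) and O(waive_shipment → void_entry); every ideal world satisfies not waive_shipment or waive_shipment, so in either case void_entry holds — hence O(void_entry).
The contrapositive of premise 1 (O(not log_claim → not void_entry)) is O(void_entry → log_claim), and O(void_entry) is already established, so O(log_claim).
Premise 2 is O(not summon_witness → not log_claim); contrapositively O(log_claim → summon_witness). Since O(log_claim) holds, K gives O(summon_witness).
With premise 8, O(summon_witness → stow_gear), the K-axiom yields O(stow_gear).
The contrapositive of premise 11 (O(reboot_node → not stow_gear)) is O(stow_gear → not reboot_node), and O(stow_gear) is already established, so O(not reboot_node).
So O(not reboot_node) holds, i.e. reboot_node is forbidden. None of the other listed options is forbidden under the premises.

reboot_node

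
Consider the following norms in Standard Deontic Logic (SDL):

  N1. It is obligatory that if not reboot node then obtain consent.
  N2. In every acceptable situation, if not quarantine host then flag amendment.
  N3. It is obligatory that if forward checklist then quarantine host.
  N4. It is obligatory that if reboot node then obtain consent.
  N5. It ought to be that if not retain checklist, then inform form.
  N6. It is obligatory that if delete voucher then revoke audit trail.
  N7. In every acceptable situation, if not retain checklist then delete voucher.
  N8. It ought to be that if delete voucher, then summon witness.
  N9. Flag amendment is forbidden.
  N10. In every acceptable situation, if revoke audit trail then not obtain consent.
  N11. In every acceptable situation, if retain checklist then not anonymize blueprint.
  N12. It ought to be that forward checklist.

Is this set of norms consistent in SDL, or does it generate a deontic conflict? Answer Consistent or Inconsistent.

Consistent

Premise 2 is O(¬quarantine_host → flag_amendment), but O(¬quarantine_host) is not derivable from the premises, so it does not yield O(flag_amendment).
So O(flag_amendment) is not derivable, and the apparent clash with O(¬flag_amendment) does not arise.
A world satisfying every obligation exists (e.g. anonymize_blueprint=false, delete_voucher=false, flag_amendment=false, forward_checklist=true, inform_form=false, obtain_consent=true, quarantine_host=true, reboot_node=false, retain_checklist=true, revoke_audit_trail=false, summon_witness=false); no atom is both obligatory and forbidden, so the set is consistent.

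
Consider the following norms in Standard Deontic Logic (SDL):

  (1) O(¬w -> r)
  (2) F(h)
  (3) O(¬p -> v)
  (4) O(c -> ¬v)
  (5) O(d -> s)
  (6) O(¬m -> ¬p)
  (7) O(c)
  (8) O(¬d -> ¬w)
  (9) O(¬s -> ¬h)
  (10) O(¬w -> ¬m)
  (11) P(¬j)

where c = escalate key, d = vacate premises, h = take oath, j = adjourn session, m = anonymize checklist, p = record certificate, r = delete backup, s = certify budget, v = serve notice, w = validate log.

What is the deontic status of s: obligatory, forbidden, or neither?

Obligatory

Premise 7 states O(c) outright.
With premise 4, O(c -> ¬v), the K-axiom yields O(¬v).
The contrapositive of premise 3 (O(¬p -> v)) is O(¬v -> p), and O(¬v) is already established, so O(p).
Premise 6, O(¬m -> ¬p), contraposes to O(p -> m); with O(p) we get O(m).
Premise 10, O(¬w -> ¬m), contraposes to O(m -> w); with O(m) we get O(w).
The contrapositive of premise 8 (O(¬d -> ¬w)) is O(w -> d), and O(w) is already established, so O(d).
From O(d) and premise 5, O(d -> s), we obtain O(s).
Premises 1, 2, 9, 11 do not contribute to this derivation.
Hence s is obligatory.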